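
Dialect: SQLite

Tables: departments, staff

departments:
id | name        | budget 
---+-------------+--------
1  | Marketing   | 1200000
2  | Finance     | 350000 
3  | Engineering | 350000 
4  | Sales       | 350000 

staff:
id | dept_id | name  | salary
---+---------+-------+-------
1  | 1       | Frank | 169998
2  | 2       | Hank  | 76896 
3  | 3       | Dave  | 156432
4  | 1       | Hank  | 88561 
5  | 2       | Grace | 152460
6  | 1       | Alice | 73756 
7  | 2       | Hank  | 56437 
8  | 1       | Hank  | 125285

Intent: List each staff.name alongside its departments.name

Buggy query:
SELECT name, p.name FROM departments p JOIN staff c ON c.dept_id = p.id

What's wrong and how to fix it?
Bug: Both tables have a 'name' column; the unqualified reference is ambiguous

Fix: Prefix ambiguous columns with the table alias

Corrected query:
SELECT c.name, p.name FROM departments p JOIN staff c ON c.dept_id = p.id

Result:
name  | name       
------+------------
Frank | Marketing  
Hank  | Finance    
Dave  | Engineering
Hank  | Marketing  
Grace | Finance    
Alice | Marketing  
Hank  | Finance    
Hank  | Marketing  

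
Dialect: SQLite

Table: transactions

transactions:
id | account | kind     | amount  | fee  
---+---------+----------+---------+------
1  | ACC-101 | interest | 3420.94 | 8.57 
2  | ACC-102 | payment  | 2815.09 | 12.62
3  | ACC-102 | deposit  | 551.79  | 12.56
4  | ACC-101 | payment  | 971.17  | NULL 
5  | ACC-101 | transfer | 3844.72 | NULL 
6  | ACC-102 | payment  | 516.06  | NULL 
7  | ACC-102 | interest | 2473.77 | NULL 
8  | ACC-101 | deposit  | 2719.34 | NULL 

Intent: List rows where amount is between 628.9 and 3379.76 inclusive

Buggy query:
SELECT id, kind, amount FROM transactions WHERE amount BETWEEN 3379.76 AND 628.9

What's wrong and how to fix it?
Bug: BETWEEN expects the lower bound first; with 3379.76 AND 628.9 the range is empty

Fix: Swap the bounds so the smaller value comes first

Corrected query:
SELECT id, kind, amount FROM transactions WHERE amount BETWEEN 628.9 AND 3379.76

Result:
id | kind     | amount 
---+----------+--------
2  | payment  | 2815.09
4  | payment  | 971.17 
7  | interest | 2473.77
8  | deposit  | 2719.34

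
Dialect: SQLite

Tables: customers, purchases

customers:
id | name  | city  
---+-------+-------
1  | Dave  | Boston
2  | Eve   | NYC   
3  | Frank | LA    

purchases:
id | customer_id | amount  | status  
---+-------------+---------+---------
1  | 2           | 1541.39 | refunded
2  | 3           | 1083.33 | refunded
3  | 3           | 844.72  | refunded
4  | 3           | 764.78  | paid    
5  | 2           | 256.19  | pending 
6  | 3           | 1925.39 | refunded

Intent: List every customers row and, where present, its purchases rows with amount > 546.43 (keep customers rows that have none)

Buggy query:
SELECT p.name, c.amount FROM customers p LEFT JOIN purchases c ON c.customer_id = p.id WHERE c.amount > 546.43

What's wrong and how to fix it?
Bug: Filtering c.amount in WHERE discards the NULL rows produced by LEFT JOIN, turning it into an inner join

Fix: Put 'c.amount > 546.43' in the JOIN's ON clause instead of WHERE

Corrected query:
SELECT p.name, c.amount FROM customers p LEFT JOIN purchases c ON c.customer_id = p.id AND c.amount > 546.43

Result:
name  | amount 
------+--------
Dave  | NULL   
Eve   | 1541.39
Frank | 764.78 
Frank | 844.72 
Frank | 1083.33
Frank | 1925.39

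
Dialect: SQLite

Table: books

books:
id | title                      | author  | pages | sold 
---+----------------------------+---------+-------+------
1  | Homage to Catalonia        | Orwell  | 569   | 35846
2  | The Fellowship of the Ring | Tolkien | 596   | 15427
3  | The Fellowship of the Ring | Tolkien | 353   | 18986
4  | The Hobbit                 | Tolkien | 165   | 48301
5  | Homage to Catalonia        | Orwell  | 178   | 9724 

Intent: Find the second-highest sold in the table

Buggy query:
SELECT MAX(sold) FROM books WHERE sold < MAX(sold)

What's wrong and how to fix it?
Bug: MAX(sold) on the right of the comparison is an aggregate-in-WHERE error

Fix: Put the inner MAX in a scalar subquery

Corrected query:
SELECT MAX(sold) FROM books WHERE sold < (SELECT MAX(sold) FROM books)

Result:
MAX(sold)
---------
35846    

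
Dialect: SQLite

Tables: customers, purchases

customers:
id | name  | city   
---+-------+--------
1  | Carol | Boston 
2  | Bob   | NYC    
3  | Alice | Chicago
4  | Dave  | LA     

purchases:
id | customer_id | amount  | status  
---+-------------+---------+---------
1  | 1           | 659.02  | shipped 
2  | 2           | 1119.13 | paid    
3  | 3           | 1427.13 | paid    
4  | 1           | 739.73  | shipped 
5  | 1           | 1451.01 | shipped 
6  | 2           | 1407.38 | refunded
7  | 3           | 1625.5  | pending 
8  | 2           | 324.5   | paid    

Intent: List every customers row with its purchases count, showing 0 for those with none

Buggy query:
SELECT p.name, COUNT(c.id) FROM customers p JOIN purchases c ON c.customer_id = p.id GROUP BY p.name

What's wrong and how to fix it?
Bug: INNER JOIN drops customers rows that have no matching purchases rows

Fix: Switch to LEFT JOIN to retain unmatched parent rows

Corrected query:
SELECT p.name, COUNT(c.id) FROM customers p LEFT JOIN purchases c ON c.customer_id = p.id GROUP BY p.name

Result:
name  | COUNT(c.id)
------+------------
Alice | 2          
Bob   | 3          
Carol | 3          
Dave  | 0          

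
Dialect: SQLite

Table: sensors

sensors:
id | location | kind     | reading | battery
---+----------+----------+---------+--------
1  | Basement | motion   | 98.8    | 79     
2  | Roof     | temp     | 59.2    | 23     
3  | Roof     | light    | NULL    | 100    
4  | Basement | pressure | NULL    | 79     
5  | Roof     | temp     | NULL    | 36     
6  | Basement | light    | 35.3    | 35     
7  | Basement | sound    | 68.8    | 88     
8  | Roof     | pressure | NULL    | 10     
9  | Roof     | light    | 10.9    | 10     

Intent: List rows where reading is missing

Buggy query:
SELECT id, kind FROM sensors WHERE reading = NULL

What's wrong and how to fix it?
Bug: '= NULL' is always unknown in SQL three-valued logic, so no rows match

Fix: Use IS NULL to test for NULL

Corrected query:
SELECT id, kind FROM sensors WHERE reading IS NULL

Result:
id | kind    
---+---------
3  | light   
4  | pressure
5  | temp    
8  | pressure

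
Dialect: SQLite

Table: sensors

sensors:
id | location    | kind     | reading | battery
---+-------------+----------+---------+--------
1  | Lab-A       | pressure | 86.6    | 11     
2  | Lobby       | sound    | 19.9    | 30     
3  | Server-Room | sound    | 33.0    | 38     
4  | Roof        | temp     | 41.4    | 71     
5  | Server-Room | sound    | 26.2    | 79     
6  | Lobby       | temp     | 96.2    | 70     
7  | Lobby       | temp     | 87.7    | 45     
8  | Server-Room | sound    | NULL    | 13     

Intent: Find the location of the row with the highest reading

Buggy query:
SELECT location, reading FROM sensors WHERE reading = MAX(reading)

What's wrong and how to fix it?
Bug: WHERE is evaluated per row; an aggregate over the whole table isn't defined there

Fix: Use a subquery: WHERE reading = (SELECT MAX(reading) FROM sensors)

Corrected query:
SELECT location, reading FROM sensors WHERE reading = (SELECT MAX(reading) FROM sensors)

Result:
location | reading
---------+--------
Lobby    | 96.2   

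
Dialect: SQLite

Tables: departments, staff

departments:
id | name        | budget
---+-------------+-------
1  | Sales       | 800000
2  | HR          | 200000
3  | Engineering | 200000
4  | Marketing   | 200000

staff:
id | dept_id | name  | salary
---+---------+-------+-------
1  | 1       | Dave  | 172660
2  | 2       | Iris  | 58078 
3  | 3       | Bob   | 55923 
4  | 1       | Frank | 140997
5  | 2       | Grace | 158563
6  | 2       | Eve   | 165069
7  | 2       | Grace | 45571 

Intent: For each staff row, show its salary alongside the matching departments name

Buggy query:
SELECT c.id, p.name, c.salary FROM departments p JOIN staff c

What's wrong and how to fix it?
Bug: JOIN with no ON clause produces a cartesian product; every staff row pairs with every departments row

Fix: Specify the join condition linking the foreign key to the parent id

Corrected query:
SELECT c.id, p.name, c.salary FROM departments p JOIN staff c ON c.dept_id = p.id

Result:
id | name        | salary
---+-------------+-------
1  | Sales       | 172660
2  | HR          | 58078 
3  | Engineering | 55923 
4  | Sales       | 140997
5  | HR          | 158563
6  | HR          | 165069
7  | HR          | 45571 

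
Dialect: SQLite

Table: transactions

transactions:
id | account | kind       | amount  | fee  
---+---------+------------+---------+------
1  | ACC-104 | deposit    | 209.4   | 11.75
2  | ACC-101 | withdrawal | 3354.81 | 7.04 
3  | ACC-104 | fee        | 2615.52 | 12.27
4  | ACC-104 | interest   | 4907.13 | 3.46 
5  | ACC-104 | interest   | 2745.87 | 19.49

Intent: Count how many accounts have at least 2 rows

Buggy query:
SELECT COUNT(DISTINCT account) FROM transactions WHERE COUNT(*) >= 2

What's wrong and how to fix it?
Bug: WHERE filters individual rows, not groups, so a group-level COUNT is invalid there

Fix: Group first with HAVING COUNT(*) >= 2, then COUNT the resulting groups

Corrected query:
SELECT COUNT(*) FROM (SELECT account FROM transactions GROUP BY account HAVING COUNT(*) >= 2)

Result:
COUNT(*)
--------
1       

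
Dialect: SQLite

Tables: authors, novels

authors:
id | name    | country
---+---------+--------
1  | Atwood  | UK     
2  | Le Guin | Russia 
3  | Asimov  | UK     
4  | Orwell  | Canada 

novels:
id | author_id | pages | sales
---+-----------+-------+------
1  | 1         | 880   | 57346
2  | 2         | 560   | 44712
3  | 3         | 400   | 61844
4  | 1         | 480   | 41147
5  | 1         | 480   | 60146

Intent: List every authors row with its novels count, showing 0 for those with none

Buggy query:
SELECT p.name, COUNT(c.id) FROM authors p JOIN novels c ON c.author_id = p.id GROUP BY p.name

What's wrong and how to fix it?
Bug: An inner join excludes parents with zero children

Fix: Switch to LEFT JOIN to retain unmatched parent rows

Corrected query:
SELECT p.name, COUNT(c.id) FROM authors p LEFT JOIN novels c ON c.author_id = p.id GROUP BY p.name

Result:
name    | COUNT(c.id)
--------+------------
Asimov  | 1          
Atwood  | 3          
Le Guin | 1          
Orwell  | 0          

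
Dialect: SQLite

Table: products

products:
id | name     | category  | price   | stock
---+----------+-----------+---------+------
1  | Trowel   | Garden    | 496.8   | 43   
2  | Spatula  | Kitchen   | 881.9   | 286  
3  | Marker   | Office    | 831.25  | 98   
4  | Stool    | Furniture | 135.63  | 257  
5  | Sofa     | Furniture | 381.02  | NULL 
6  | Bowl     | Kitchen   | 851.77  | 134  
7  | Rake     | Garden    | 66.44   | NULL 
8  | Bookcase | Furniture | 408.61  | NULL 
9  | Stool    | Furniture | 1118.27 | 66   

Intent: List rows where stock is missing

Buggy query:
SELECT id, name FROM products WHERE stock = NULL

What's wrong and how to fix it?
Bug: Comparing to NULL with '=' never matches; NULL = NULL is unknown, not true

Fix: Use IS NULL to test for NULL

Corrected query:
SELECT id, name FROM products WHERE stock IS NULL

Result:
id | name    
---+---------
5  | Sofa    
7  | Rake    
8  | Bookcase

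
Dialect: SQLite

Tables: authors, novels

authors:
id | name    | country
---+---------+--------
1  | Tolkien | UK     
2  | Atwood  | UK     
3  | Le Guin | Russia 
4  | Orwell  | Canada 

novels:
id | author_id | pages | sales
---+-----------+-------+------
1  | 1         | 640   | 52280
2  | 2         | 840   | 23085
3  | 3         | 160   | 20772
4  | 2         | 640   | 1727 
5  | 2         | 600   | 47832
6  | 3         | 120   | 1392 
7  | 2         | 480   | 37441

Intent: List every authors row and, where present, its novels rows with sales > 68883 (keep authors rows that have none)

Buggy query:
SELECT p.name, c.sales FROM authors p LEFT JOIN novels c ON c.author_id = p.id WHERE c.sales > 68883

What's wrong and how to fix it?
Bug: A WHERE condition on the right-hand table after LEFT JOIN drops unmatched parents

Fix: Move the right-table condition into the ON clause so unmatched parents are kept

Corrected query:
SELECT p.name, c.sales FROM authors p LEFT JOIN novels c ON c.author_id = p.id AND c.sales > 68883

Result:
name    | sales
--------+------
Tolkien | NULL 
Atwood  | NULL 
Le Guin | NULL 
Orwell  | NULL 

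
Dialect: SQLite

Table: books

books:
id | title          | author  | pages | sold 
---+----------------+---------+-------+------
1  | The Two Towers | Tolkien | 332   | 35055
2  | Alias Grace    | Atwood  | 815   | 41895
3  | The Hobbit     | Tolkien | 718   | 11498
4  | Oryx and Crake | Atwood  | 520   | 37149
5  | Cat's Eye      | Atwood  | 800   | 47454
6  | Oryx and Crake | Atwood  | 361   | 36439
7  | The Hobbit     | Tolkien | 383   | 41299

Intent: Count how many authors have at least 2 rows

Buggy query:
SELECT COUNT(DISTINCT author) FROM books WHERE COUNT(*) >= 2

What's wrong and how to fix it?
Bug: WHERE filters individual rows, not groups, so a group-level COUNT is invalid there

Fix: Group first with HAVING COUNT(*) >= 2, then COUNT the resulting groups

Corrected query:
SELECT COUNT(*) FROM (SELECT author FROM books GROUP BY author HAVING COUNT(*) >= 2)

Result:
COUNT(*)
--------
2       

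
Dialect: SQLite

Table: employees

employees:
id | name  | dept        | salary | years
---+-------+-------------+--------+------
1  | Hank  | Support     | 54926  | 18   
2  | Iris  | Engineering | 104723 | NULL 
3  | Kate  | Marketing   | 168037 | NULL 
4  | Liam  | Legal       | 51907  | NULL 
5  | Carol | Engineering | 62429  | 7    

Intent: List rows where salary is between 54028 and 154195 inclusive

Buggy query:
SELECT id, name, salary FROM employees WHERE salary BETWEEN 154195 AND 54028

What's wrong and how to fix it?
Bug: The bounds are reversed; BETWEEN a AND b requires a <= b to match anything

Fix: Write BETWEEN 54028 AND 154195

Corrected query:
SELECT id, name, salary FROM employees WHERE salary BETWEEN 54028 AND 154195

Result:
id | name  | salary
---+-------+-------
1  | Hank  | 54926 
2  | Iris  | 104723
5  | Carol | 62429 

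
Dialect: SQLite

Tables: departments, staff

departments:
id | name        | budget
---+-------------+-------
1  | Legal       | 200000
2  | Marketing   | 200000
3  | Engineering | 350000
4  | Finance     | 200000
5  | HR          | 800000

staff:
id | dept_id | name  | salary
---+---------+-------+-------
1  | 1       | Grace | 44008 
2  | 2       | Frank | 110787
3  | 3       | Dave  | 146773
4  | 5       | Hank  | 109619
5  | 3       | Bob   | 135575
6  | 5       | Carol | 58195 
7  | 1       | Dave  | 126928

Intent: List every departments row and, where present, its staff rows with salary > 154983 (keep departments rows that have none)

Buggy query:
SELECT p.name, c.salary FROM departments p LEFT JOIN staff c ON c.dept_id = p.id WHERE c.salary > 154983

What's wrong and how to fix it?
Bug: A WHERE condition on the right-hand table after LEFT JOIN drops unmatched parents

Fix: Put 'c.salary > 154983' in the JOIN's ON clause instead of WHERE

Corrected query:
SELECT p.name, c.salary FROM departments p LEFT JOIN staff c ON c.dept_id = p.id AND c.salary > 154983

Result:
name        | salary
------------+-------
Legal       | NULL  
Marketing   | NULL  
Engineering | NULL  
Finance     | NULL  
HR          | NULL  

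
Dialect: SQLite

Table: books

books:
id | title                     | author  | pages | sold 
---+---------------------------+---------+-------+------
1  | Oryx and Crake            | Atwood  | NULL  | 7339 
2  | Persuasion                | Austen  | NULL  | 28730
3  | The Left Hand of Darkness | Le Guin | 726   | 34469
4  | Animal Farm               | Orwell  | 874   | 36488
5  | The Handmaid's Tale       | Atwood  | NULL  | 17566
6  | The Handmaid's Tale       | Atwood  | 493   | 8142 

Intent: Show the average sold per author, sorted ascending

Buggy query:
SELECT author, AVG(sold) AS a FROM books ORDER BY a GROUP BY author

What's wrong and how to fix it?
Bug: GROUP BY must precede ORDER BY

Fix: Move ORDER BY to the end, after GROUP BY

Corrected query:
SELECT author, AVG(sold) AS a FROM books GROUP BY author ORDER BY a

Result:
author  | a           
--------+-------------
Atwood  | 11015.666667
Austen  | 28730       
Le Guin | 34469       
Orwell  | 36488       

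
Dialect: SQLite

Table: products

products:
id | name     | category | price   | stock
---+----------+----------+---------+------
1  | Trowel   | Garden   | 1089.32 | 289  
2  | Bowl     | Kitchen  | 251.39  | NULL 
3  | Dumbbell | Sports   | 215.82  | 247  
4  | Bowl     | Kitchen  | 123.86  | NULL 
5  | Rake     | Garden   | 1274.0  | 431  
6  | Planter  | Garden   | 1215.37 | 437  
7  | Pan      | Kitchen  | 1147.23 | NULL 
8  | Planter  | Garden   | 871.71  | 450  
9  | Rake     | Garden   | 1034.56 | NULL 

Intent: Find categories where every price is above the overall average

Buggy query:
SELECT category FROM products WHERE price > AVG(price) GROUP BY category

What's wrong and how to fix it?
Bug: AVG() is an aggregate; it can't sit directly in WHERE

Fix: Compute the overall average in a scalar subquery and compare each group's MIN against it in HAVING

Corrected query:
SELECT category FROM products GROUP BY category HAVING MIN(price) > (SELECT AVG(price) FROM products)

Result:
category
--------
Garden  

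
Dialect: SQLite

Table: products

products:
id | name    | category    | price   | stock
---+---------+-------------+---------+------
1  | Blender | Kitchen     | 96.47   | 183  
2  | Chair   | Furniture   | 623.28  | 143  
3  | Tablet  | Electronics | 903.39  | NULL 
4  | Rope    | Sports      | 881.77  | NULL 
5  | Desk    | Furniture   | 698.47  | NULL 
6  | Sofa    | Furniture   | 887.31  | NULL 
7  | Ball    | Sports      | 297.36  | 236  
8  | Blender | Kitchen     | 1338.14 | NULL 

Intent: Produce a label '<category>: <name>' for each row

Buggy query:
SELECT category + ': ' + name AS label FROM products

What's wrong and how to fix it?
Bug: '+' is numeric addition; on text columns SQLite converts them to 0 instead of concatenating

Fix: Replace + with || to concatenate text

Corrected query:
SELECT category || ': ' || name AS label FROM products

Result:
label              
-------------------
Kitchen: Blender   
Furniture: Chair   
Electronics: Tablet
Sports: Rope       
Furniture: Desk    
Furniture: Sofa    
Sports: Ball       
Kitchen: Blender   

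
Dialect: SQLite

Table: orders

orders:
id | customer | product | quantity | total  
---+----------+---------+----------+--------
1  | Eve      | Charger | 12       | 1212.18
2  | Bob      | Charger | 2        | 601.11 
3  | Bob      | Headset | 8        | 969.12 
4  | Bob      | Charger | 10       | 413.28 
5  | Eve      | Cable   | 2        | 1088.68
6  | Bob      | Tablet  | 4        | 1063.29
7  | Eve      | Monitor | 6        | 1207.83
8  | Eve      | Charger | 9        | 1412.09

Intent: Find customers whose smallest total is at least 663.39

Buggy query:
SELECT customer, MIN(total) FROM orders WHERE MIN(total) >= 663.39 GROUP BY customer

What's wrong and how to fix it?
Bug: MIN() in WHERE is a misuse of aggregate

Fix: Replace WHERE with HAVING after the GROUP BY

Corrected query:
SELECT customer, MIN(total) FROM orders GROUP BY customer HAVING MIN(total) >= 663.39

Result:
customer | MIN(total)
---------+-----------
Eve      | 1088.68   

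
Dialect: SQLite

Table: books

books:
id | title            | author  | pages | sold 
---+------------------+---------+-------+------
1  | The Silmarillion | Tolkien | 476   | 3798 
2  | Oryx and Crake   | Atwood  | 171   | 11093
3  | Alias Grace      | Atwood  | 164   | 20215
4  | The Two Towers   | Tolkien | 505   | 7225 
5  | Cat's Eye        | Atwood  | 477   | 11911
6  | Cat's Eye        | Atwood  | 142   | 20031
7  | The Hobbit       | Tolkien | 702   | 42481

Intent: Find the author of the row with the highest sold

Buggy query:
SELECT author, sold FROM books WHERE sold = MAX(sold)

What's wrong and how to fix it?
Bug: MAX(sold) is an aggregate and cannot be used directly in WHERE

Fix: Use a subquery: WHERE sold = (SELECT MAX(sold) FROM books)

Corrected query:
SELECT author, sold FROM books WHERE sold = (SELECT MAX(sold) FROM books)

Result:
author  | sold 
--------+------
Tolkien | 42481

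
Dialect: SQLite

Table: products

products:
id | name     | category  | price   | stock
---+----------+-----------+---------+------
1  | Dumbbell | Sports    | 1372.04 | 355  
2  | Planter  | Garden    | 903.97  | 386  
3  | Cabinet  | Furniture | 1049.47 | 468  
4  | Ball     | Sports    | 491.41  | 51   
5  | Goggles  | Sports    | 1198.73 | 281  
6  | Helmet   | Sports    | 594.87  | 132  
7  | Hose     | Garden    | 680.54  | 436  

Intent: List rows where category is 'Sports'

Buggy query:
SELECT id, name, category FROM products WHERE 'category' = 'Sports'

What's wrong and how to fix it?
Bug: 'category' in single quotes is a string literal, not the column; the comparison is literal-vs-literal and never true

Fix: Reference the column as category without single quotes

Corrected query:
SELECT id, name, category FROM products WHERE category = 'Sports'

Result:
id | name     | category
---+----------+---------
1  | Dumbbell | Sports  
4  | Ball     | Sports  
5  | Goggles  | Sports  
6  | Helmet   | Sports  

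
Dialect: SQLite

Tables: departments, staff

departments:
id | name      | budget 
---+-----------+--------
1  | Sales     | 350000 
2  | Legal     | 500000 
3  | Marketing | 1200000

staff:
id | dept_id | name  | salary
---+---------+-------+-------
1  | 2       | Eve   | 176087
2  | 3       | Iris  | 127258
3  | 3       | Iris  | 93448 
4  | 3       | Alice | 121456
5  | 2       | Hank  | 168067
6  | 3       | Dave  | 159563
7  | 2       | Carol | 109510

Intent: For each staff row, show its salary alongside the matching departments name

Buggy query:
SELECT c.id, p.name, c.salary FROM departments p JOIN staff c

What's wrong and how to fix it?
Bug: JOIN with no ON clause produces a cartesian product; every staff row pairs with every departments row

Fix: Specify the join condition linking the foreign key to the parent id

Corrected query:
SELECT c.id, p.name, c.salary FROM departments p JOIN staff c ON c.dept_id = p.id

Result:
id | name      | salary
---+-----------+-------
1  | Legal     | 176087
2  | Marketing | 127258
3  | Marketing | 93448 
4  | Marketing | 121456
5  | Legal     | 168067
6  | Marketing | 159563
7  | Legal     | 109510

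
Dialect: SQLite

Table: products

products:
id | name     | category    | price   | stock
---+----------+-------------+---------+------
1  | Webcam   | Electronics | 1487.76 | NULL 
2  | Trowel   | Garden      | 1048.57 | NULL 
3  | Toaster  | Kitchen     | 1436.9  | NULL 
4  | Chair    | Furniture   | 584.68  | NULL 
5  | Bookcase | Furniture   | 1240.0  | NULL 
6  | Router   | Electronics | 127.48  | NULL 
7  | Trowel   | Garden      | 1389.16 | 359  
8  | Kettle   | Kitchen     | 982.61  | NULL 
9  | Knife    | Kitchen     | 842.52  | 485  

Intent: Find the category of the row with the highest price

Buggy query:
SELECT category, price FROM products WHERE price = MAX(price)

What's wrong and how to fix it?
Bug: MAX(price) is an aggregate and cannot be used directly in WHERE

Fix: Use a subquery: WHERE price = (SELECT MAX(price) FROM products)

Corrected query:
SELECT category, price FROM products WHERE price = (SELECT MAX(price) FROM products)

Result:
category    | price  
------------+--------
Electronics | 1487.76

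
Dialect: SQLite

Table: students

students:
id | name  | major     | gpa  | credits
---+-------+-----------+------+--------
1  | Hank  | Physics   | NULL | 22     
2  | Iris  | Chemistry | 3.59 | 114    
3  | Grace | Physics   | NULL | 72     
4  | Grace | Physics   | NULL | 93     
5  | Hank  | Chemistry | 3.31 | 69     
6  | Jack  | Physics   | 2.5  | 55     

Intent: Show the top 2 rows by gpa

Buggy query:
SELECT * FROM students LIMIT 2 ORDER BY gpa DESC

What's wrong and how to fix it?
Bug: LIMIT must come after ORDER BY

Fix: Sort with ORDER BY, then apply LIMIT

Corrected query:
SELECT * FROM students ORDER BY gpa DESC LIMIT 2

Result:
id | name | major     | gpa  | credits
---+------+-----------+------+--------
2  | Iris | Chemistry | 3.59 | 114    
5  | Hank | Chemistry | 3.31 | 69     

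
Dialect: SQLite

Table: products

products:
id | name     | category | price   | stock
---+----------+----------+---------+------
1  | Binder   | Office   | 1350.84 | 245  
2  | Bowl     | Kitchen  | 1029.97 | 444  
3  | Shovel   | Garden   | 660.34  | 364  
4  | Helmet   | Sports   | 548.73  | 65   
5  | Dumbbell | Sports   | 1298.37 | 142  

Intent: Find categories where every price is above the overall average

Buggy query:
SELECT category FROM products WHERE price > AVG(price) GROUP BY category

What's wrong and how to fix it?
Bug: WHERE evaluates per row before aggregation, so AVG() is unavailable

Fix: Compute the overall average in a scalar subquery and compare each group's MIN against it in HAVING

Corrected query:
SELECT category FROM products GROUP BY category HAVING MIN(price) > (SELECT AVG(price) FROM products)

Result:
category
--------
Kitchen 
Office  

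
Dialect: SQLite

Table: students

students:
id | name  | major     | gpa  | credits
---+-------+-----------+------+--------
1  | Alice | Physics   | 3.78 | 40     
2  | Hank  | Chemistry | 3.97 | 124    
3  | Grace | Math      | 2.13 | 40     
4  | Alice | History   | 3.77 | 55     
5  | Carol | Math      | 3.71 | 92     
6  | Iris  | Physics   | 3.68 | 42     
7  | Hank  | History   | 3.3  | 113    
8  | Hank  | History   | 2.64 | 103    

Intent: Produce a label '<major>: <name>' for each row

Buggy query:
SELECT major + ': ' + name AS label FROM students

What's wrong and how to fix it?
Bug: '+' is numeric addition; on text columns SQLite converts them to 0 instead of concatenating

Fix: Use the || operator for string concatenation

Corrected query:
SELECT major || ': ' || name AS label FROM students

Result:
label          
---------------
Physics: Alice 
Chemistry: Hank
Math: Grace    
History: Alice 
Math: Carol    
Physics: Iris  
History: Hank  
History: Hank  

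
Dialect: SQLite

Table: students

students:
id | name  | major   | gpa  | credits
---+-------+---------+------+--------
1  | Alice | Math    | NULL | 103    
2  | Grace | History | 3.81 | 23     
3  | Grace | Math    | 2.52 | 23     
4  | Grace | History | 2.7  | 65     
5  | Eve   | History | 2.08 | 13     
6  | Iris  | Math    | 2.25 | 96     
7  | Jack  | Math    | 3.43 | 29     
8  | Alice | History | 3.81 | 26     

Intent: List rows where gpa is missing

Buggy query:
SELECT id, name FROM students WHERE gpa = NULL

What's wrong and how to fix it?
Bug: '= NULL' is always unknown in SQL three-valued logic, so no rows match

Fix: Replace '= NULL' with 'IS NULL'

Corrected query:
SELECT id, name FROM students WHERE gpa IS NULL

Result:
id | name 
---+------
1  | Alice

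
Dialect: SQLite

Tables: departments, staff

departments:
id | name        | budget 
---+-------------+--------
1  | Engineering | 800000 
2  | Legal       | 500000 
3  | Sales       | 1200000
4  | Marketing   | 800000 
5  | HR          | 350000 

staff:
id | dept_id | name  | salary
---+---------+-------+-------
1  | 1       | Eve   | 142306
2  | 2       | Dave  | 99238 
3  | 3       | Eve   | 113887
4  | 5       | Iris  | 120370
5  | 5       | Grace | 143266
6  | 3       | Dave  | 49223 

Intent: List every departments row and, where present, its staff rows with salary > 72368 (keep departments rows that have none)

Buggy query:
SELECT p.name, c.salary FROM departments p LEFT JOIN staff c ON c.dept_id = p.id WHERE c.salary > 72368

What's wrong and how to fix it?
Bug: A WHERE condition on the right-hand table after LEFT JOIN drops unmatched parents

Fix: Put 'c.salary > 72368' in the JOIN's ON clause instead of WHERE

Corrected query:
SELECT p.name, c.salary FROM departments p LEFT JOIN staff c ON c.dept_id = p.id AND c.salary > 72368

Result:
name        | salary
------------+-------
Engineering | 142306
Legal       | 99238 
Sales       | 113887
Marketing   | NULL  
HR          | 120370
HR          | 143266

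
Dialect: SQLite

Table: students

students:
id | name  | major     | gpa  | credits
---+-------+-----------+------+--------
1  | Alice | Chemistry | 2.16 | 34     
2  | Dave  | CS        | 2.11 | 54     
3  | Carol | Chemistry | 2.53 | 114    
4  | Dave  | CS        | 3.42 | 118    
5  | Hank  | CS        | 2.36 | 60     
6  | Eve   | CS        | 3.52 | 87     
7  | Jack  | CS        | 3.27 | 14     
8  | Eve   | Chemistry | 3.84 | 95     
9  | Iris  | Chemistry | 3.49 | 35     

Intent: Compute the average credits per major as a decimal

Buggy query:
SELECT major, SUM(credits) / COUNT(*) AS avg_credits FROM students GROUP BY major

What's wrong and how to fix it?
Bug: SUM(credits) and COUNT(*) are both integers; the division truncates the fractional part

Fix: Multiply by 1.0 (or CAST to REAL) to force floating-point division

Corrected query:
SELECT major, SUM(credits) * 1.0 / COUNT(*) AS avg_credits FROM students GROUP BY major

Result:
major     | avg_credits
----------+------------
CS        | 66.6       
Chemistry | 69.5       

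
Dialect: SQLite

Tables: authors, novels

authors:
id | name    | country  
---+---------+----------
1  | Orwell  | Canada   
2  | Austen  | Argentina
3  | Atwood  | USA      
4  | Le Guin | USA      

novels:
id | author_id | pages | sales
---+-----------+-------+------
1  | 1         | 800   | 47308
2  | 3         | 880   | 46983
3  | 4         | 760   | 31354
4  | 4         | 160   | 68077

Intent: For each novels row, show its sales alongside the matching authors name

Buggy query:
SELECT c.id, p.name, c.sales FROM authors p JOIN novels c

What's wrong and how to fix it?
Bug: Missing join condition: each novels row is matched to all authors rows instead of just its own

Fix: Add ON c.author_id = p.id to the JOIN

Corrected query:
SELECT c.id, p.name, c.sales FROM authors p JOIN novels c ON c.author_id = p.id

Result:
id | name    | sales
---+---------+------
1  | Orwell  | 47308
2  | Atwood  | 46983
3  | Le Guin | 31354
4  | Le Guin | 68077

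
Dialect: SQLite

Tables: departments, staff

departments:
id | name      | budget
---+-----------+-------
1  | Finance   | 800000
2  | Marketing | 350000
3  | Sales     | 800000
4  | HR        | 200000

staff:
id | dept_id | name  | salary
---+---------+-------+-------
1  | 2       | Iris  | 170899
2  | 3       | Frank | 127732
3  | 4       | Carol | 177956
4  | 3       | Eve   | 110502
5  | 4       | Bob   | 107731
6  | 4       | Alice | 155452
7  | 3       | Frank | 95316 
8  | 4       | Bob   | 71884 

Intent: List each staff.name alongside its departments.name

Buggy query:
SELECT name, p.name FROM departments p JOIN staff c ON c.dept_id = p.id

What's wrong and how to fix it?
Bug: 'name' exists in both joined tables, so the database can't tell which one is meant

Fix: Prefix ambiguous columns with the table alias

Corrected query:
SELECT c.name, p.name FROM departments p JOIN staff c ON c.dept_id = p.id

Result:
name  | name     
------+----------
Iris  | Marketing
Frank | Sales    
Carol | HR       
Eve   | Sales    
Bob   | HR       
Alice | HR       
Frank | Sales    
Bob   | HR       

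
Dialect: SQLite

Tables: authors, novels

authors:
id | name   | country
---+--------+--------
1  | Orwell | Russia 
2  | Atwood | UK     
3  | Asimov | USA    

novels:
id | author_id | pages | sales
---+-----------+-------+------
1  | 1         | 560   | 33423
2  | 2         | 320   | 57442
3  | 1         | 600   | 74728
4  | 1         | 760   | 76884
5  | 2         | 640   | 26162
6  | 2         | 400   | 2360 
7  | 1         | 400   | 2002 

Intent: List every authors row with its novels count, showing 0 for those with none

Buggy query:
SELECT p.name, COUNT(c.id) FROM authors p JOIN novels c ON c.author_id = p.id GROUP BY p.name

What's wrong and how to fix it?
Bug: An inner join excludes parents with zero children

Fix: Use LEFT JOIN so parents without children still appear (COUNT(c.id) gives 0)

Corrected query:
SELECT p.name, COUNT(c.id) FROM authors p LEFT JOIN novels c ON c.author_id = p.id GROUP BY p.name

Result:
name   | COUNT(c.id)
-------+------------
Asimov | 0          
Atwood | 3          
Orwell | 4          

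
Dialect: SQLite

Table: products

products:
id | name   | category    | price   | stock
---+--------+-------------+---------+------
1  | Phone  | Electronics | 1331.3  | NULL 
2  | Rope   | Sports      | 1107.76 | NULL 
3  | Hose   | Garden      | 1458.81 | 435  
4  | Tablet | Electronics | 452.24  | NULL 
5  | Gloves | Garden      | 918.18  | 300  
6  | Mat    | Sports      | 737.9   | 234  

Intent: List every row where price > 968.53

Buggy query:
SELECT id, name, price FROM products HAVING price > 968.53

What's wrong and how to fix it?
Bug: HAVING filters the output of aggregation, but this query has no GROUP BY and no aggregate functions, so SQLite rejects it (HAVING clause on a non-aggregate query); the condition here is per row

Fix: Replace HAVING with WHERE since the condition applies to individual rows

Corrected query:
SELECT id, name, price FROM products WHERE price > 968.53

Result:
id | name  | price  
---+-------+--------
1  | Phone | 1331.3 
2  | Rope  | 1107.76
3  | Hose  | 1458.81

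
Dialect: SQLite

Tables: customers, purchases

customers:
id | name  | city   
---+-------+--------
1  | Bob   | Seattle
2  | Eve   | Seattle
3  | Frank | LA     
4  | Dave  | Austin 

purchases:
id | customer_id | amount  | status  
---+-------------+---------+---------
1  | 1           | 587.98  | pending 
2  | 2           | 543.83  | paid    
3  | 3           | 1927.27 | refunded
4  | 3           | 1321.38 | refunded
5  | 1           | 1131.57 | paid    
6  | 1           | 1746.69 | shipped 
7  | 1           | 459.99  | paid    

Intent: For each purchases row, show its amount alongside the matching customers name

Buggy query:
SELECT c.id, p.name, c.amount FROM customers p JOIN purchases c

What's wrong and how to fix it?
Bug: JOIN with no ON clause produces a cartesian product; every purchases row pairs with every customers row

Fix: Specify the join condition linking the foreign key to the parent id

Corrected query:
SELECT c.id, p.name, c.amount FROM customers p JOIN purchases c ON c.customer_id = p.id

Result:
id | name  | amount 
---+-------+--------
1  | Bob   | 587.98 
2  | Eve   | 543.83 
3  | Frank | 1927.27
4  | Frank | 1321.38
5  | Bob   | 1131.57
6  | Bob   | 1746.69
7  | Bob   | 459.99 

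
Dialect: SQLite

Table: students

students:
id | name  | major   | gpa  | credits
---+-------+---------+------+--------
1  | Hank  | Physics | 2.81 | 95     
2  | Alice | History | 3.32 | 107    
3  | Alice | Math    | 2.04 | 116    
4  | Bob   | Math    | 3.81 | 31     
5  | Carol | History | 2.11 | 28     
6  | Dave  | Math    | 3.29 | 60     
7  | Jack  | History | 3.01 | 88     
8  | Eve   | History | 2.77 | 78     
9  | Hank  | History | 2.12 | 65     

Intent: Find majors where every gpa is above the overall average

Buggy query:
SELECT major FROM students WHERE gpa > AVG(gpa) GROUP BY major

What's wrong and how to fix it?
Bug: AVG() is an aggregate; it can't sit directly in WHERE

Fix: Use a subquery for AVG and a HAVING MIN(...) filter so the condition holds for every row in the group

Corrected query:
SELECT major FROM students GROUP BY major HAVING MIN(gpa) > (SELECT AVG(gpa) FROM students)

Result:
major  
-------
Physics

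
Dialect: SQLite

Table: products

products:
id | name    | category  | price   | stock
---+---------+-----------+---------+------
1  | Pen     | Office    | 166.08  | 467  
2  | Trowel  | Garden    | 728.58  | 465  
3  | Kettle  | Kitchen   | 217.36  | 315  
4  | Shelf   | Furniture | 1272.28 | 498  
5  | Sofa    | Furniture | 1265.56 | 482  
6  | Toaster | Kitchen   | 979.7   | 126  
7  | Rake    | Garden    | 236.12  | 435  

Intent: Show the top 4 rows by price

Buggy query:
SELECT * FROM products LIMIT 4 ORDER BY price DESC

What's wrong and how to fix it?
Bug: ORDER BY cannot follow LIMIT; LIMIT is the final clause

Fix: Swap the clauses: ORDER BY first, then LIMIT

Corrected query:
SELECT * FROM products ORDER BY price DESC LIMIT 4

Result:
id | name    | category  | price   | stock
---+---------+-----------+---------+------
4  | Shelf   | Furniture | 1272.28 | 498  
5  | Sofa    | Furniture | 1265.56 | 482  
6  | Toaster | Kitchen   | 979.7   | 126  
2  | Trowel  | Garden    | 728.58  | 465  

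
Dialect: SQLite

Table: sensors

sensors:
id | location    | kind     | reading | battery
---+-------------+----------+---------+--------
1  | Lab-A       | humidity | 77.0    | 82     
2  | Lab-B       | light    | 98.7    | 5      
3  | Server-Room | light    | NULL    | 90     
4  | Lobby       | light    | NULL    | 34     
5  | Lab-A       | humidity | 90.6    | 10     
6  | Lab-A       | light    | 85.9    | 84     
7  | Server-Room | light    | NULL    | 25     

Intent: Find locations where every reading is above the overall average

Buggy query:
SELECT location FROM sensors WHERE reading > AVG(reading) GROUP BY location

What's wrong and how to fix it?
Bug: AVG() is an aggregate; it can't sit directly in WHERE

Fix: Compute the overall average in a scalar subquery and compare each group's MIN against it in HAVING

Corrected query:
SELECT location FROM sensors GROUP BY location HAVING MIN(reading) > (SELECT AVG(reading) FROM sensors)

Result:
location
--------
Lab-B   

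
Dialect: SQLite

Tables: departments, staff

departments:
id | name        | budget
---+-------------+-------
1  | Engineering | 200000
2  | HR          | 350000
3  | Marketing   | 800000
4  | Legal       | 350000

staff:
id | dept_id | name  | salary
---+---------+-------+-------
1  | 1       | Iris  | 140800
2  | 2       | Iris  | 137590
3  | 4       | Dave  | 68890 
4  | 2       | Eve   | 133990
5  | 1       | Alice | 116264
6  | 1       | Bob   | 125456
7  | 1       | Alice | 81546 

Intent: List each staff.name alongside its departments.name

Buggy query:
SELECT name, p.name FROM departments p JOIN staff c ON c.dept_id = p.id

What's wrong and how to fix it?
Bug: Both tables have a 'name' column; the unqualified reference is ambiguous

Fix: Qualify the column with its table alias (c.name)

Corrected query:
SELECT c.name, p.name FROM departments p JOIN staff c ON c.dept_id = p.id

Result:
name  | name       
------+------------
Iris  | Engineering
Iris  | HR         
Dave  | Legal      
Eve   | HR         
Alice | Engineering
Bob   | Engineering
Alice | Engineering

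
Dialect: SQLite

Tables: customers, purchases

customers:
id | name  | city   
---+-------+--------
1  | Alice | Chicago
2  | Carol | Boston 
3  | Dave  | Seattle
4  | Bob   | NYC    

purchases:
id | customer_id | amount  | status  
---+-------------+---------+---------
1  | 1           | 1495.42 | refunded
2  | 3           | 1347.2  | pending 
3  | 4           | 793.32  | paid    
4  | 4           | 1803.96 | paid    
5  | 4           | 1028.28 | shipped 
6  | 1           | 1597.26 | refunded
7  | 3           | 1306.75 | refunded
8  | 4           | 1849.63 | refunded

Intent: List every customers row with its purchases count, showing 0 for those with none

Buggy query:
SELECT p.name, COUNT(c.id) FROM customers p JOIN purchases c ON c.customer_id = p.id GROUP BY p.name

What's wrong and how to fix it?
Bug: INNER JOIN drops customers rows that have no matching purchases rows

Fix: Switch to LEFT JOIN to retain unmatched parent rows

Corrected query:
SELECT p.name, COUNT(c.id) FROM customers p LEFT JOIN purchases c ON c.customer_id = p.id GROUP BY p.name

Result:
name  | COUNT(c.id)
------+------------
Alice | 2          
Bob   | 4          
Carol | 0          
Dave  | 2          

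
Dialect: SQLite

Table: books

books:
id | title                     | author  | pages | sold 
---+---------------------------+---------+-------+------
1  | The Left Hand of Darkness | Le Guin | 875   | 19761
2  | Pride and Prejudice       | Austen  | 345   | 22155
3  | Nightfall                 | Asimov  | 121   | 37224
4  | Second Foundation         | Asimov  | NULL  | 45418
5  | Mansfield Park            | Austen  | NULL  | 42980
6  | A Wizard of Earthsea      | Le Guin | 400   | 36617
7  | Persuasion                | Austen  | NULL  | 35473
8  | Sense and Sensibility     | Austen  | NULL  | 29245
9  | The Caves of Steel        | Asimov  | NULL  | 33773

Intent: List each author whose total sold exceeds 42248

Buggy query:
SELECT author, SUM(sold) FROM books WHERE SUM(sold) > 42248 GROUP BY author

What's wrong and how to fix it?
Bug: Aggregate functions cannot appear in a WHERE clause

Fix: Move the aggregate condition to a HAVING clause

Corrected query:
SELECT author, SUM(sold) FROM books GROUP BY author HAVING SUM(sold) > 42248

Result:
author  | SUM(sold)
--------+----------
Asimov  | 116415   
Austen  | 129853   
Le Guin | 56378    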